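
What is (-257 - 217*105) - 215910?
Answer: -238952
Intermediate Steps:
(-257 - 217*105) - 215910 = (-257 - 22785) - 215910 = -23042 - 215910 = -238952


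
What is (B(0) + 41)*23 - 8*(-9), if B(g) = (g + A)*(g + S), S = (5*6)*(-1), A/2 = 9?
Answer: -11405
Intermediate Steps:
A = 18 (A = 2*9 = 18)
S = -30 (S = 30*(-1) = -30)
B(g) = (-30 + g)*(18 + g) (B(g) = (g + 18)*(g - 30) = (18 + g)*(-30 + g) = (-30 + g)*(18 + g))
(B(0) + 41)*23 - 8*(-9) = ((-540 + 0² - 12*0) + 41)*23 - 8*(-9) = ((-540 + 0 + 0) + 41)*23 + 72 = (-540 + 41)*23 + 72 = -499*23 + 72 = -11477 + 72 = -11405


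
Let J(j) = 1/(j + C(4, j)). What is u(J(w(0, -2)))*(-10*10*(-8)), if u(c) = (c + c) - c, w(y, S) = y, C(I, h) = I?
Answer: 200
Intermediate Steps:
J(j) = 1/(4 + j) (J(j) = 1/(j + 4) = 1/(4 + j))
u(c) = c (u(c) = 2*c - c = c)
u(J(w(0, -2)))*(-10*10*(-8)) = (-10*10*(-8))/(4 + 0) = (-100*(-8))/4 = (¼)*800 = 200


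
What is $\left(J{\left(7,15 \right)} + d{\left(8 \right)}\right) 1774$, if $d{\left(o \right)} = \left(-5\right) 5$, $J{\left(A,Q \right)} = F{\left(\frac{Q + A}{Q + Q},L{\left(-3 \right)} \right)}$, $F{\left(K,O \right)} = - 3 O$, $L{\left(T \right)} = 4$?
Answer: $-65638$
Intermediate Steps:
$J{\left(A,Q \right)} = -12$ ($J{\left(A,Q \right)} = \left(-3\right) 4 = -12$)
$d{\left(o \right)} = -25$
$\left(J{\left(7,15 \right)} + d{\left(8 \right)}\right) 1774 = \left(-12 - 25\right) 1774 = \left(-37\right) 1774 = -65638$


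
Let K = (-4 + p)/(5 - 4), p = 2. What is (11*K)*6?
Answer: -132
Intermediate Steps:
K = -2 (K = (-4 + 2)/(5 - 4) = -2/1 = -2*1 = -2)
(11*K)*6 = (11*(-2))*6 = -22*6 = -132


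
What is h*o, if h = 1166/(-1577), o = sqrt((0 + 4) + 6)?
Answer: -1166*sqrt(10)/1577 ≈ -2.3381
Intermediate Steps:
o = sqrt(10) (o = sqrt(4 + 6) = sqrt(10) ≈ 3.1623)
h = -1166/1577 (h = 1166*(-1/1577) = -1166/1577 ≈ -0.73938)
h*o = -1166*sqrt(10)/1577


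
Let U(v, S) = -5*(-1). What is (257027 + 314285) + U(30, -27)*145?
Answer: 572037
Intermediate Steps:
U(v, S) = 5
(257027 + 314285) + U(30, -27)*145 = (257027 + 314285) + 5*145 = 571312 + 725 = 572037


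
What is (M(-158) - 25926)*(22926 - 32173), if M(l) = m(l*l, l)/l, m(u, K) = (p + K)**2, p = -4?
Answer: 19060619172/79 ≈ 2.4127e+8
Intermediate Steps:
m(u, K) = (-4 + K)**2
M(l) = (-4 + l)**2/l
(M(-158) - 25926)*(22926 - 32173) = ((-4 - 158)**2/(-158) - 25926)*(22926 - 32173) = (-1/158*(-162)**2 - 25926)*(-9247) = (-1/158*26244 - 25926)*(-9247) = (-13122/79 - 25926)*(-9247) = -2061276/79*(-9247) = 19060619172/79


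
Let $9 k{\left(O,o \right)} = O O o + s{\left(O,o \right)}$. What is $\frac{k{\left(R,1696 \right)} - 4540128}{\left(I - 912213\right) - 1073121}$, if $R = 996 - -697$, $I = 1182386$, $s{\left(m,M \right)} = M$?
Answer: $- \frac{1205074712}{1806633} \approx -667.03$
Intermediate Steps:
$R = 1693$ ($R = 996 + 697 = 1693$)
$k{\left(O,o \right)} = \frac{o}{9} + \frac{o O^{2}}{9}$ ($k{\left(O,o \right)} = \frac{O O o + o}{9} = \frac{O^{2} o + o}{9} = \frac{o O^{2} + o}{9} = \frac{o + o O^{2}}{9} = \frac{o}{9} + \frac{o O^{2}}{9}$)
$\frac{k{\left(R,1696 \right)} - 4540128}{\left(I - 912213\right) - 1073121} = \frac{\frac{1}{9} \cdot 1696 \left(1 + 1693^{2}\right) - 4540128}{\left(1182386 - 912213\right) - 1073121} = \frac{\frac{1}{9} \cdot 1696 \left(1 + 2866249\right) - 4540128}{270173 - 1073121} = \frac{\frac{1}{9} \cdot 1696 \cdot 2866250 - 4540128}{-802948} = \left(\frac{4861160000}{9} - 4540128\right) \left(- \frac{1}{802948}\right) = \frac{4820298848}{9} \left(- \frac{1}{802948}\right) = - \frac{1205074712}{1806633}$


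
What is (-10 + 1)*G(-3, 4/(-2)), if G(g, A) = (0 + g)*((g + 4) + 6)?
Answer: 189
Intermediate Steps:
G(g, A) = g*(10 + g) (G(g, A) = g*((4 + g) + 6) = g*(10 + g))
(-10 + 1)*G(-3, 4/(-2)) = (-10 + 1)*(-3*(10 - 3)) = -(-27)*7 = -9*(-21) = 189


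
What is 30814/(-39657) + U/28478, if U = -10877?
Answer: -1308870281/1129352046 ≈ -1.1590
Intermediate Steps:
30814/(-39657) + U/28478 = 30814/(-39657) - 10877/28478 = 30814*(-1/39657) - 10877*1/28478 = -30814/39657 - 10877/28478 = -1308870281/1129352046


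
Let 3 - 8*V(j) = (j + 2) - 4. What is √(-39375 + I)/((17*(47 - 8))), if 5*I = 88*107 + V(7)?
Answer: 11*I*√30985/6630 ≈ 0.29205*I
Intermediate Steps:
V(j) = 5/8 - j/8 (V(j) = 3/8 - ((j + 2) - 4)/8 = 3/8 - ((2 + j) - 4)/8 = 3/8 - (-2 + j)/8 = 3/8 + (¼ - j/8) = 5/8 - j/8)
I = 37663/20 (I = (88*107 + (5/8 - ⅛*7))/5 = (9416 + (5/8 - 7/8))/5 = (9416 - ¼)/5 = (⅕)*(37663/4) = 37663/20 ≈ 1883.2)
√(-39375 + I)/((17*(47 - 8))) = √(-39375 + 37663/20)/((17*(47 - 8))) = √(-749837/20)/((17*39)) = (11*I*√30985/10)/663 = (11*I*√30985/10)*(1/663) = 11*I*√30985/6630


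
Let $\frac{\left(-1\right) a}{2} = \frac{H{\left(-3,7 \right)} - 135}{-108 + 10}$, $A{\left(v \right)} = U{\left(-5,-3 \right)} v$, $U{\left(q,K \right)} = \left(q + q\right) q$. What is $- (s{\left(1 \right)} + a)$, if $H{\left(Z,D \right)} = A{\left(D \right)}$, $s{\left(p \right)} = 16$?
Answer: $- \frac{999}{49} \approx -20.388$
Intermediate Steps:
$U{\left(q,K \right)} = 2 q^{2}$ ($U{\left(q,K \right)} = 2 q q = 2 q^{2}$)
$A{\left(v \right)} = 50 v$ ($A{\left(v \right)} = 2 \left(-5\right)^{2} v = 2 \cdot 25 v = 50 v$)
$H{\left(Z,D \right)} = 50 D$
$a = \frac{215}{49}$ ($a = - 2 \frac{50 \cdot 7 - 135}{-108 + 10} = - 2 \frac{350 - 135}{-98} = - 2 \cdot 215 \left(- \frac{1}{98}\right) = \left(-2\right) \left(- \frac{215}{98}\right) = \frac{215}{49} \approx 4.3878$)
$- (s{\left(1 \right)} + a) = - (16 + \frac{215}{49}) = \left(-1\right) \frac{999}{49} = - \frac{999}{49}$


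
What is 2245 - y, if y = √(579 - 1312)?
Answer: 2245 - I*√733 ≈ 2245.0 - 27.074*I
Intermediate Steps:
y = I*√733 (y = √(-733) = I*√733 ≈ 27.074*I)
2245 - y = 2245 - I*√733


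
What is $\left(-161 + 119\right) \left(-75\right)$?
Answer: $3150$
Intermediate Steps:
$\left(-161 + 119\right) \left(-75\right) = \left(-42\right) \left(-75\right) = 3150$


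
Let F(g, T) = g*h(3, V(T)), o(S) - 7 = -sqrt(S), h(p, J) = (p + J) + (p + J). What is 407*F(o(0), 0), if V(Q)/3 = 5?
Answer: 102564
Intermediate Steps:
V(Q) = 15 (V(Q) = 3*5 = 15)
h(p, J) = 2*J + 2*p (h(p, J) = (J + p) + (J + p) = 2*J + 2*p)
o(S) = 7 - sqrt(S)
F(g, T) = 36*g (F(g, T) = g*(2*15 + 2*3) = g*(30 + 6) = g*36 = 36*g)
407*F(o(0), 0) = 407*(36*(7 - sqrt(0))) = 407*(36*(7 - 1*0)) = 407*(36*(7 + 0)) = 407*(36*7) = 407*252 = 102564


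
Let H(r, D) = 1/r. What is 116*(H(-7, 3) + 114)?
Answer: 92452/7 ≈ 13207.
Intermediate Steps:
116*(H(-7, 3) + 114) = 116*(1/(-7) + 114) = 116*(-⅐ + 114) = 116*(797/7) = 92452/7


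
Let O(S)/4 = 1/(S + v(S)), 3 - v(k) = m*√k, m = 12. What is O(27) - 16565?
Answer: -4124695/249 - 4*√3/83 ≈ -16565.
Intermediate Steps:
v(k) = 3 - 12*√k
O(S) = 4/(3 + S - 12*√S) (O(S) = 4/(S + (3 - 12*√S)) = 4/(3 + S - 12*√S))
O(27) - 16565 = 4/(3 + 27 - 36*√3) - 16565 = 4/(30 - 36*√3) - 16565 = -16565 + 4/(30 - 36*√3)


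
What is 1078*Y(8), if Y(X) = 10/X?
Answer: 2695/2 ≈ 1347.5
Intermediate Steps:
1078*Y(8) = 1078*(10/8) = 1078*(10*(1/8)) = 1078*(5/4) = 2695/2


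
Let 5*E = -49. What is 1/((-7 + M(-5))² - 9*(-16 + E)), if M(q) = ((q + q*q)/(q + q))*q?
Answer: 5/1206 ≈ 0.0041459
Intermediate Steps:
E = -49/5 (E = (⅕)*(-49) = -49/5 ≈ -9.8000)
M(q) = q/2 + q²/2 (M(q) = ((q + q²)/((2*q)))*q = ((q + q²)*(1/(2*q)))*q = ((q + q²)/(2*q))*q = q/2 + q²/2)
1/((-7 + M(-5))² - 9*(-16 + E)) = 1/((-7 + (½)*(-5)*(1 - 5))² - 9*(-16 - 49/5)) = 1/((-7 + (½)*(-5)*(-4))² - 9*(-129/5)) = 1/((-7 + 10)² + 1161/5) = 1/(3² + 1161/5) = 1/(9 + 1161/5) = 1/(1206/5) = 5/1206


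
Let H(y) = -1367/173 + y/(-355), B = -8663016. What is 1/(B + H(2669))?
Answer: -61415/532040074662 ≈ -1.1543e-7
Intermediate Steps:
H(y) = -1367/173 - y/355 (H(y) = -1367*1/173 + y*(-1/355) = -1367/173 - y/355)
1/(B + H(2669)) = 1/(-8663016 + (-1367/173 - 1/355*2669)) = 1/(-8663016 + (-1367/173 - 2669/355)) = 1/(-8663016 - 947022/61415) = 1/(-532040074662/61415) = -61415/532040074662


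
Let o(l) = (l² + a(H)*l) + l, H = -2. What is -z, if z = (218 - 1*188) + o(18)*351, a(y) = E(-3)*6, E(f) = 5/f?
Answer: -56892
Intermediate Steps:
a(y) = -10 (a(y) = (5/(-3))*6 = (5*(-⅓))*6 = -5/3*6 = -10)
o(l) = l² - 9*l (o(l) = (l² - 10*l) + l = l² - 9*l)
z = 56892 (z = (218 - 1*188) + (18*(-9 + 18))*351 = (218 - 188) + (18*9)*351 = 30 + 162*351 = 30 + 56862 = 56892)
-z = -1*56892 = -56892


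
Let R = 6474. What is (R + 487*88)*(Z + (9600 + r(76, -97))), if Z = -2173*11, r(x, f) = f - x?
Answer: -714101080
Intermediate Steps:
Z = -23903
(R + 487*88)*(Z + (9600 + r(76, -97))) = (6474 + 487*88)*(-23903 + (9600 + (-97 - 1*76))) = (6474 + 42856)*(-23903 + (9600 + (-97 - 76))) = 49330*(-23903 + (9600 - 173)) = 49330*(-23903 + 9427) = 49330*(-14476) = -714101080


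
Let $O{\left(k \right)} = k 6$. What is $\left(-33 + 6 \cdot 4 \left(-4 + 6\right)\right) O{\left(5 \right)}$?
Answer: $450$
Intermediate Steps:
$O{\left(k \right)} = 6 k$
$\left(-33 + 6 \cdot 4 \left(-4 + 6\right)\right) O{\left(5 \right)} = \left(-33 + 6 \cdot 4 \left(-4 + 6\right)\right) 6 \cdot 5 = \left(-33 + 24 \cdot 2\right) 30 = \left(-33 + 48\right) 30 = 15 \cdot 30 = 450$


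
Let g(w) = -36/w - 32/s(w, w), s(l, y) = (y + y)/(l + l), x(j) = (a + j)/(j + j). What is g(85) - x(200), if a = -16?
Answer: -27951/850 ≈ -32.884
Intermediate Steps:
x(j) = (-16 + j)/(2*j) (x(j) = (-16 + j)/(j + j) = (-16 + j)/((2*j)) = (-16 + j)*(1/(2*j)) = (-16 + j)/(2*j))
s(l, y) = y/l (s(l, y) = (2*y)/((2*l)) = (2*y)*(1/(2*l)) = y/l)
g(w) = -32 - 36/w (g(w) = -36/w - 32/(w/w) = -36/w - 32/1 = -36/w - 32*1 = -36/w - 32 = -32 - 36/w)
g(85) - x(200) = (-32 - 36/85) - (-16 + 200)/(2*200) = (-32 - 36*1/85) - 184/(2*200) = (-32 - 36/85) - 1*23/50 = -2756/85 - 23/50 = -27951/850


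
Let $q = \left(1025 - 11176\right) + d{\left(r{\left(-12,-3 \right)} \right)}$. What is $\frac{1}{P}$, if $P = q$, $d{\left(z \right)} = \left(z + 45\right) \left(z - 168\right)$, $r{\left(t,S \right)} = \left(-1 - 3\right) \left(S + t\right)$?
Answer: $- \frac{1}{21491} \approx -4.6531 \cdot 10^{-5}$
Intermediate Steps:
$r{\left(t,S \right)} = - 4 S - 4 t$ ($r{\left(t,S \right)} = - 4 \left(S + t\right) = - 4 S - 4 t$)
$d{\left(z \right)} = \left(-168 + z\right) \left(45 + z\right)$ ($d{\left(z \right)} = \left(45 + z\right) \left(-168 + z\right) = \left(-168 + z\right) \left(45 + z\right)$)
$q = -21491$ ($q = \left(1025 - 11176\right) - \left(7560 - \left(\left(-4\right) \left(-3\right) - -48\right)^{2} + 123 \left(\left(-4\right) \left(-3\right) - -48\right)\right) = -10151 - \left(7560 - \left(12 + 48\right)^{2} + 123 \left(12 + 48\right)\right) = -10151 - \left(14940 - 3600\right) = -10151 - 11340 = -21491$)
$P = -21491$
$\frac{1}{P} = \frac{1}{-21491} = - \frac{1}{21491}$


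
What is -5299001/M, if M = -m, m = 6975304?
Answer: 5299001/6975304 ≈ 0.75968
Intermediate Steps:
M = -6975304 (M = -1*6975304 = -6975304)
-5299001/M = -5299001/(-6975304) = -5299001*(-1/6975304) = 5299001/6975304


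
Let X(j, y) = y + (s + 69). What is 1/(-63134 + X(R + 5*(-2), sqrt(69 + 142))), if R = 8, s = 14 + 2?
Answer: -63049/3975176190 - sqrt(211)/3975176190 ≈ -1.5864e-5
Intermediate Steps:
s = 16
X(j, y) = 85 + y (X(j, y) = y + (16 + 69) = y + 85 = 85 + y)
1/(-63134 + X(R + 5*(-2), sqrt(69 + 142))) = 1/(-63134 + (85 + sqrt(69 + 142))) = 1/(-63134 + (85 + sqrt(211))) = 1/(-63049 + sqrt(211))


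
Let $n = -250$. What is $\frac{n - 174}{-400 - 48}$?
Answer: $\frac{53}{56} \approx 0.94643$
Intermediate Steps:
$\frac{n - 174}{-400 - 48} = \frac{-250 - 174}{-400 - 48} = - \frac{424}{-448} = \left(-424\right) \left(- \frac{1}{448}\right) = \frac{53}{56}$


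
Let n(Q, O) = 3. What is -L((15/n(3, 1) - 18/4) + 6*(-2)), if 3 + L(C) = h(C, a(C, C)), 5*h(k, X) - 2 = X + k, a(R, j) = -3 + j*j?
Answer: -419/20 ≈ -20.950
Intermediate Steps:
a(R, j) = -3 + j²
h(k, X) = ⅖ + X/5 + k/5 (h(k, X) = ⅖ + (X + k)/5 = ⅖ + (X/5 + k/5) = ⅖ + X/5 + k/5)
L(C) = -16/5 + C/5 + C²/5 (L(C) = -3 + (⅖ + (-3 + C²)/5 + C/5) = -3 + (⅖ + (-⅗ + C²/5) + C/5) = -3 + (-⅕ + C/5 + C²/5) = -16/5 + C/5 + C²/5)
-L((15/n(3, 1) - 18/4) + 6*(-2)) = -(-16/5 + ((15/3 - 18/4) + 6*(-2))/5 + ((15/3 - 18/4) + 6*(-2))²/5) = -(-16/5 + ((15*(⅓) - 18*¼) - 12)/5 + ((15*(⅓) - 18*¼) - 12)²/5) = -(-16/5 + ((5 - 9/2) - 12)/5 + ((5 - 9/2) - 12)²/5) = -(-16/5 + (½ - 12)/5 + (½ - 12)²/5) = -(-16/5 + (⅕)*(-23/2) + (-23/2)²/5) = -(-16/5 - 23/10 + (⅕)*(529/4)) = -(-16/5 - 23/10 + 529/20) = -1*419/20 = -419/20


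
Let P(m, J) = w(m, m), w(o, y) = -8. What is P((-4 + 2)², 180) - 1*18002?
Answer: -18010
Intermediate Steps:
P(m, J) = -8
P((-4 + 2)², 180) - 1*18002 = -8 - 1*18002 = -8 - 18002 = -18010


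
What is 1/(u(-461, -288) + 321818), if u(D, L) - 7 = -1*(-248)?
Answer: 1/322073 ≈ 3.1049e-6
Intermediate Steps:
u(D, L) = 255 (u(D, L) = 7 - 1*(-248) = 7 + 248 = 255)
1/(u(-461, -288) + 321818) = 1/(255 + 321818) = 1/322073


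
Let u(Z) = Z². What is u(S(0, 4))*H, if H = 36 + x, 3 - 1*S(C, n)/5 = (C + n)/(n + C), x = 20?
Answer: 5600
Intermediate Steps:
S(C, n) = 10 (S(C, n) = 15 - 5*(C + n)/(n + C) = 15 - 5*(C + n)/(C + n) = 15 - 5*1 = 15 - 5 = 10)
H = 56 (H = 36 + 20 = 56)
u(S(0, 4))*H = 10²*56 = 100*56 = 5600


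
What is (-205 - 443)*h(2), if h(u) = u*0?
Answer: 0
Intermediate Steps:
h(u) = 0
(-205 - 443)*h(2) = (-205 - 443)*0 = -648*0 = 0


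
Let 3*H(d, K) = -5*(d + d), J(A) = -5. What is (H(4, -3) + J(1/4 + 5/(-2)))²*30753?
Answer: 10336425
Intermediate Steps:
H(d, K) = -10*d/3 (H(d, K) = (-5*(d + d))/3 = (-10*d)/3 = -10*d/3)
(H(4, -3) + J(1/4 + 5/(-2)))²*30753 = (-10/3*4 - 5)²*30753 = (-40/3 - 5)²*30753 = (-55/3)²*30753 = (3025/9)*30753 = 10336425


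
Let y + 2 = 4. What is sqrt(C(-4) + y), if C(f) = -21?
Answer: I*sqrt(19) ≈ 4.3589*I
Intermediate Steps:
y = 2 (y = -2 + 4 = 2)
sqrt(C(-4) + y) = sqrt(-21 + 2) = sqrt(-19) = I*sqrt(19)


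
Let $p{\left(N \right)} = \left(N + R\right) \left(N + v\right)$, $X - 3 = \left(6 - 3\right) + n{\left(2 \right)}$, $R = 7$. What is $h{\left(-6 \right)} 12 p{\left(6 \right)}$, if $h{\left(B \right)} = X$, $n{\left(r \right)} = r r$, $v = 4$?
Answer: $15600$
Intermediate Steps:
$n{\left(r \right)} = r^{2}$
$X = 10$ ($X = 3 + \left(\left(6 - 3\right) + 2^{2}\right) = 3 + \left(3 + 4\right) = 3 + 7 = 10$)
$p{\left(N \right)} = \left(4 + N\right) \left(7 + N\right)$ ($p{\left(N \right)} = \left(N + 7\right) \left(N + 4\right) = \left(7 + N\right) \left(4 + N\right) = \left(4 + N\right) \left(7 + N\right)$)
$h{\left(B \right)} = 10$
$h{\left(-6 \right)} 12 p{\left(6 \right)} = 10 \cdot 12 \left(28 + 6^{2} + 11 \cdot 6\right) = 120 \left(28 + 36 + 66\right) = 120 \cdot 130 = 15600$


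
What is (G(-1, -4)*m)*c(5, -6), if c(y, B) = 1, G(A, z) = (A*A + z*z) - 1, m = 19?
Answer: 304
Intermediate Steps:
G(A, z) = -1 + A² + z² (G(A, z) = (A² + z²) - 1 = -1 + A² + z²)
(G(-1, -4)*m)*c(5, -6) = ((-1 + (-1)² + (-4)²)*19)*1 = ((-1 + 1 + 16)*19)*1 = (16*19)*1 = 304*1 = 304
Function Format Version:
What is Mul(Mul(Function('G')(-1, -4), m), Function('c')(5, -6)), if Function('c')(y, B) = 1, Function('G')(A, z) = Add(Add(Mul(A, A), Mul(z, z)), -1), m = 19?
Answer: 304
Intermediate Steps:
Function('G')(A, z) = Add(-1, Pow(A, 2), Pow(z, 2)) (Function('G')(A, z) = Add(Add(Pow(A, 2), Pow(z, 2)), -1) = Add(-1, Pow(A, 2), Pow(z, 2)))
Mul(Mul(Function('G')(-1, -4), m), Function('c')(5, -6)) = Mul(Mul(Add(-1, Pow(-1, 2), Pow(-4, 2)), 19), 1) = Mul(Mul(Add(-1, 1, 16), 19), 1) = Mul(Mul(16, 19), 1) = Mul(304, 1) = 304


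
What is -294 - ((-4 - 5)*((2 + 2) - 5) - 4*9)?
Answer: -267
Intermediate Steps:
-294 - ((-4 - 5)*((2 + 2) - 5) - 4*9) = -294 - (-9*(4 - 5) - 36) = -294 - (-9*(-1) - 36) = -294 - (9 - 36) = -294 - 1*(-27) = -294 + 27 = -267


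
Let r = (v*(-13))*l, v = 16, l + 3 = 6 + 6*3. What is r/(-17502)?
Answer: 728/2917 ≈ 0.24957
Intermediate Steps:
l = 21 (l = -3 + (6 + 6*3) = -3 + (6 + 18) = -3 + 24 = 21)
r = -4368 (r = (16*(-13))*21 = -208*21 = -4368)
r/(-17502) = -4368/(-17502) = -4368*(-1/17502) = 728/2917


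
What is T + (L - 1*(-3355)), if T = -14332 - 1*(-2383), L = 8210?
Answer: -384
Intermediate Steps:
T = -11949 (T = -14332 + 2383 = -11949)
T + (L - 1*(-3355)) = -11949 + (8210 - 1*(-3355)) = -11949 + (8210 + 3355) = -11949 + 11565 = -384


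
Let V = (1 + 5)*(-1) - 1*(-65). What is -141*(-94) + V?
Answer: 13313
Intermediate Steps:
V = 59 (V = 6*(-1) + 65 = -6 + 65 = 59)
-141*(-94) + V = -141*(-94) + 59 = 13254 + 59 = 13313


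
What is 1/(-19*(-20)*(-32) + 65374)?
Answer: 1/53214 ≈ 1.8792e-5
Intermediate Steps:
1/(-19*(-20)*(-32) + 65374) = 1/(380*(-32) + 65374) = 1/(-12160 + 65374) = 1/53214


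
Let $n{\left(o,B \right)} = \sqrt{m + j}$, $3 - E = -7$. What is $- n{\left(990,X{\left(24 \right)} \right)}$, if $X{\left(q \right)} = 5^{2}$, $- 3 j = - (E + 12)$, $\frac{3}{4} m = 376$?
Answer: $- \frac{\sqrt{4578}}{3} \approx -22.554$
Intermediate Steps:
$E = 10$ ($E = 3 - -7 = 3 + 7 = 10$)
$m = \frac{1504}{3}$ ($m = \frac{4}{3} \cdot 376 = \frac{1504}{3} \approx 501.33$)
$j = \frac{22}{3}$ ($j = - \frac{\left(-1\right) \left(10 + 12\right)}{3} = - \frac{\left(-1\right) 22}{3} = \left(- \frac{1}{3}\right) \left(-22\right) = \frac{22}{3} \approx 7.3333$)
$X{\left(q \right)} = 25$
$n{\left(o,B \right)} = \frac{\sqrt{4578}}{3}$ ($n{\left(o,B \right)} = \sqrt{\frac{1504}{3} + \frac{22}{3}} = \sqrt{\frac{1526}{3}} = \frac{\sqrt{4578}}{3}$)
$- n{\left(990,X{\left(24 \right)} \right)} = - \frac{\sqrt{4578}}{3}$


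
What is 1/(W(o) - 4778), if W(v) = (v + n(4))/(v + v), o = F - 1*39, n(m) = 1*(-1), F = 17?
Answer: -44/210209 ≈ -0.00020932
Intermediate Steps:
n(m) = -1
o = -22 (o = 17 - 1*39 = 17 - 39 = -22)
W(v) = (-1 + v)/(2*v) (W(v) = (v - 1)/(v + v) = (-1 + v)/((2*v)) = (-1 + v)*(1/(2*v)) = (-1 + v)/(2*v))
1/(W(o) - 4778) = 1/((½)*(-1 - 22)/(-22) - 4778) = 1/((½)*(-1/22)*(-23) - 4778) = 1/(23/44 - 4778) = 1/(-210209/44) = -44/210209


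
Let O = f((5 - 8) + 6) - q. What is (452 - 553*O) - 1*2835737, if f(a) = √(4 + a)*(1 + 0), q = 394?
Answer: -2617403 - 553*√7 ≈ -2.6189e+6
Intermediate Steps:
f(a) = √(4 + a) (f(a) = √(4 + a)*1 = √(4 + a))
O = -394 + √7 (O = √(4 + ((5 - 8) + 6)) - 1*394 = √(4 + (-3 + 6)) - 394 = √(4 + 3) - 394 = √7 - 394 = -394 + √7 ≈ -391.35)
(452 - 553*O) - 1*2835737 = (452 - 553*(-394 + √7)) - 1*2835737 = (452 + (217882 - 553*√7)) - 2835737 = (218334 - 553*√7) - 2835737 = -2617403 - 553*√7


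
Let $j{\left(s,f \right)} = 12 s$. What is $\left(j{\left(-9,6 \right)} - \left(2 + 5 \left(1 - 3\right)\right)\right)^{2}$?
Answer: $10000$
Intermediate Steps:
$\left(j{\left(-9,6 \right)} - \left(2 + 5 \left(1 - 3\right)\right)\right)^{2} = \left(12 \left(-9\right) - \left(2 + 5 \left(1 - 3\right)\right)\right)^{2} = \left(-108 - \left(2 + 5 \left(1 - 3\right)\right)\right)^{2} = \left(-108 - -8\right)^{2} = \left(-108 + \left(10 - 2\right)\right)^{2} = \left(-108 + 8\right)^{2} = \left(-100\right)^{2} = 10000$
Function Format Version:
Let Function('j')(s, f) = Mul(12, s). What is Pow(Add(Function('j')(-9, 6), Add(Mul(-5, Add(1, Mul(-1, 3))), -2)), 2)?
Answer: 10000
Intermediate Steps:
Pow(Add(Function('j')(-9, 6), Add(Mul(-5, Add(1, Mul(-1, 3))), -2)), 2) = Pow(Add(Mul(12, -9), Add(Mul(-5, Add(1, Mul(-1, 3))), -2)), 2) = Pow(Add(-108, Add(Mul(-5, Add(1, -3)), -2)), 2) = Pow(Add(-108, Add(Mul(-5, -2), -2)), 2) = Pow(Add(-108, Add(10, -2)), 2) = Pow(Add(-108, 8), 2) = Pow(-100, 2) = 10000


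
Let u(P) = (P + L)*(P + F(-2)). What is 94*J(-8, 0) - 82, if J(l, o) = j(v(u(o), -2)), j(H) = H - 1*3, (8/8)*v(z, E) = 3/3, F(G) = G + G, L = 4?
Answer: -270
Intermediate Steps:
F(G) = 2*G
u(P) = (-4 + P)*(4 + P) (u(P) = (P + 4)*(P + 2*(-2)) = (4 + P)*(P - 4) = (4 + P)*(-4 + P) = (-4 + P)*(4 + P))
v(z, E) = 1 (v(z, E) = 3/3 = 3*(⅓) = 1)
j(H) = -3 + H (j(H) = H - 3 = -3 + H)
J(l, o) = -2 (J(l, o) = -3 + 1 = -2)
94*J(-8, 0) - 82 = 94*(-2) - 82 = -188 - 82 = -270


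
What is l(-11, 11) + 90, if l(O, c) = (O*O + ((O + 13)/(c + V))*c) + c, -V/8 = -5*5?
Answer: 46864/211 ≈ 222.10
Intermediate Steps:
V = 200 (V = -(-40)*5 = -8*(-25) = 200)
l(O, c) = c + O² + c*(13 + O)/(200 + c) (l(O, c) = (O*O + ((O + 13)/(c + 200))*c) + c = (O² + ((13 + O)/(200 + c))*c) + c = (O² + c*(13 + O)/(200 + c)) + c = c + O² + c*(13 + O)/(200 + c))
l(-11, 11) + 90 = (11² + 200*(-11)² + 213*11 - 11*11 + 11*(-11)²)/(200 + 11) + 90 = (121 + 200*121 + 2343 - 121 + 11*121)/211 + 90 = (121 + 24200 + 2343 - 121 + 1331)/211 + 90 = (1/211)*27874 + 90 = 27874/211 + 90 = 46864/211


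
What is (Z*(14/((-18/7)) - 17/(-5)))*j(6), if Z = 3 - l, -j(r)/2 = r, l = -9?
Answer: 1472/5 ≈ 294.40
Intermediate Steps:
j(r) = -2*r
Z = 12 (Z = 3 - 1*(-9) = 3 + 9 = 12)
(Z*(14/((-18/7)) - 17/(-5)))*j(6) = (12*(14/((-18/7)) - 17/(-5)))*(-2*6) = (12*(14/((-18*⅐)) - 17*(-⅕)))*(-12) = (12*(14/(-18/7) + 17/5))*(-12) = (12*(14*(-7/18) + 17/5))*(-12) = (12*(-49/9 + 17/5))*(-12) = (12*(-92/45))*(-12) = -368/15*(-12) = 1472/5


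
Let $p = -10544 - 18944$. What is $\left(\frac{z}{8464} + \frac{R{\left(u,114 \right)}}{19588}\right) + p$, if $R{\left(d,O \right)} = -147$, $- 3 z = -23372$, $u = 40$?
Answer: $- \frac{458320094123}{15543078} \approx -29487.0$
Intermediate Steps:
$z = \frac{23372}{3}$ ($z = \left(- \frac{1}{3}\right) \left(-23372\right) = \frac{23372}{3} \approx 7790.7$)
$p = -29488$
$\left(\frac{z}{8464} + \frac{R{\left(u,114 \right)}}{19588}\right) + p = \left(\frac{23372}{3 \cdot 8464} - \frac{147}{19588}\right) - 29488 = \left(\frac{23372}{3} \cdot \frac{1}{8464} - \frac{147}{19588}\right) - 29488 = \left(\frac{5843}{6348} - \frac{147}{19588}\right) - 29488 = \frac{14189941}{15543078} - 29488 = - \frac{458320094123}{15543078}$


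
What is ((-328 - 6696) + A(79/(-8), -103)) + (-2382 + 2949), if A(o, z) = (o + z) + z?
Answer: -53383/8 ≈ -6672.9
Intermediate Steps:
A(o, z) = o + 2*z
((-328 - 6696) + A(79/(-8), -103)) + (-2382 + 2949) = ((-328 - 6696) + (79/(-8) + 2*(-103))) + (-2382 + 2949) = (-7024 + (79*(-⅛) - 206)) + 567 = (-7024 + (-79/8 - 206)) + 567 = (-7024 - 1727/8) + 567 = -57919/8 + 567 = -53383/8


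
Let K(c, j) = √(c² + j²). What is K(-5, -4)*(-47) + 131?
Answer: 131 - 47*√41 ≈ -169.95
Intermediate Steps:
K(-5, -4)*(-47) + 131 = √((-5)² + (-4)²)*(-47) + 131 = √(25 + 16)*(-47) + 131 = √41*(-47) + 131 = -47*√41 + 131 = 131 - 47*√41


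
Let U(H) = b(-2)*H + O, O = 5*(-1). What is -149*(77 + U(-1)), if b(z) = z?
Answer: -11026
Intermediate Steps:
O = -5
U(H) = -5 - 2*H (U(H) = -2*H - 5 = -5 - 2*H)
-149*(77 + U(-1)) = -149*(77 + (-5 - 2*(-1))) = -149*(77 + (-5 + 2)) = -149*(77 - 3) = -149*74 = -11026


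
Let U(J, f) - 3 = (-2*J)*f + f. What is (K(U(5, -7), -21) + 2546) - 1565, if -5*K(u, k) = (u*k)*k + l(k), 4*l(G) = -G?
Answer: -19365/4 ≈ -4841.3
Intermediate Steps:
U(J, f) = 3 + f - 2*J*f (U(J, f) = 3 + ((-2*J)*f + f) = 3 + (-2*J*f + f) = 3 + (f - 2*J*f) = 3 + f - 2*J*f)
l(G) = -G/4 (l(G) = (-G)/4 = -G/4)
K(u, k) = k/20 - u*k²/5 (K(u, k) = -((u*k)*k - k/4)/5 = -((k*u)*k - k/4)/5 = -(u*k² - k/4)/5 = -(-k/4 + u*k²)/5 = k/20 - u*k²/5)
(K(U(5, -7), -21) + 2546) - 1565 = ((1/20)*(-21)*(1 - 4*(-21)*(3 - 7 - 2*5*(-7))) + 2546) - 1565 = ((1/20)*(-21)*(1 - 4*(-21)*(3 - 7 + 70)) + 2546) - 1565 = ((1/20)*(-21)*(1 - 4*(-21)*66) + 2546) - 1565 = ((1/20)*(-21)*(1 + 5544) + 2546) - 1565 = ((1/20)*(-21)*5545 + 2546) - 1565 = (-23289/4 + 2546) - 1565 = -13105/4 - 1565 = -19365/4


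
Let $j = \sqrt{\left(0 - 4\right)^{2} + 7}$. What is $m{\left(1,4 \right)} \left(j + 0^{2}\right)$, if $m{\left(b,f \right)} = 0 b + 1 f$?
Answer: $4 \sqrt{23} \approx 19.183$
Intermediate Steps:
$j = \sqrt{23}$ ($j = \sqrt{\left(-4\right)^{2} + 7} = \sqrt{16 + 7} = \sqrt{23} \approx 4.7958$)
$m{\left(b,f \right)} = f$ ($m{\left(b,f \right)} = 0 + f = f$)
$m{\left(1,4 \right)} \left(j + 0^{2}\right) = 4 \left(\sqrt{23} + 0^{2}\right) = 4 \left(\sqrt{23} + 0\right) = 4 \sqrt{23}$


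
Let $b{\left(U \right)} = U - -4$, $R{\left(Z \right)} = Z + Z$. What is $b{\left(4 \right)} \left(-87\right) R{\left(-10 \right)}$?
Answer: $13920$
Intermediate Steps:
$R{\left(Z \right)} = 2 Z$
$b{\left(U \right)} = 4 + U$ ($b{\left(U \right)} = U + 4 = 4 + U$)
$b{\left(4 \right)} \left(-87\right) R{\left(-10 \right)} = \left(4 + 4\right) \left(-87\right) 2 \left(-10\right) = 8 \left(-87\right) \left(-20\right) = \left(-696\right) \left(-20\right) = 13920$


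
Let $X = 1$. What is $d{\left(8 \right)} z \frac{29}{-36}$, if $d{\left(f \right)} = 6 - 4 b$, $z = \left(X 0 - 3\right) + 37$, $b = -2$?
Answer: $- \frac{3451}{9} \approx -383.44$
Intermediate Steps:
$z = 34$ ($z = \left(1 \cdot 0 - 3\right) + 37 = \left(0 - 3\right) + 37 = -3 + 37 = 34$)
$d{\left(f \right)} = 14$ ($d{\left(f \right)} = 6 - -8 = 6 + 8 = 14$)
$d{\left(8 \right)} z \frac{29}{-36} = 14 \cdot 34 \frac{29}{-36} = 476 \cdot 29 \left(- \frac{1}{36}\right) = 476 \left(- \frac{29}{36}\right) = - \frac{3451}{9}$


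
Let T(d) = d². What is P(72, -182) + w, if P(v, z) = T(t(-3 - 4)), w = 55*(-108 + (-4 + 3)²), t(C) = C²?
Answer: -3484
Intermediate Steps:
w = -5885 (w = 55*(-108 + (-1)²) = 55*(-108 + 1) = 55*(-107) = -5885)
P(v, z) = 2401 (P(v, z) = ((-3 - 4)²)² = ((-7)²)² = 49² = 2401)
P(72, -182) + w = 2401 - 5885 = -3484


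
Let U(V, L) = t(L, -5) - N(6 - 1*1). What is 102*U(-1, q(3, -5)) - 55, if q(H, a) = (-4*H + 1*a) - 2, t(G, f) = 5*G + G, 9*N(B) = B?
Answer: -35219/3 ≈ -11740.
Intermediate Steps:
N(B) = B/9
t(G, f) = 6*G
q(H, a) = -2 + a - 4*H (q(H, a) = (-4*H + a) - 2 = (a - 4*H) - 2 = -2 + a - 4*H)
U(V, L) = -5/9 + 6*L (U(V, L) = 6*L - (6 - 1*1)/9 = 6*L - (6 - 1)/9 = 6*L - 5/9 = -5/9 + 6*L)
102*U(-1, q(3, -5)) - 55 = 102*(-5/9 + 6*(-2 - 5 - 4*3)) - 55 = 102*(-5/9 + 6*(-2 - 5 - 12)) - 55 = 102*(-5/9 + 6*(-19)) - 55 = 102*(-5/9 - 114) - 55 = 102*(-1031/9) - 55 = -35054/3 - 55 = -35219/3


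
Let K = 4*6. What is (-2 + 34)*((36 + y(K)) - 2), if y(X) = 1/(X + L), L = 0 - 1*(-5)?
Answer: 31584/29 ≈ 1089.1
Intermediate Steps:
L = 5 (L = 0 + 5 = 5)
K = 24
y(X) = 1/(5 + X) (y(X) = 1/(X + 5) = 1/(5 + X))
(-2 + 34)*((36 + y(K)) - 2) = (-2 + 34)*((36 + 1/(5 + 24)) - 2) = 32*((36 + 1/29) - 2) = 32*(1045/29 - 2) = 32*(987/29) = 31584/29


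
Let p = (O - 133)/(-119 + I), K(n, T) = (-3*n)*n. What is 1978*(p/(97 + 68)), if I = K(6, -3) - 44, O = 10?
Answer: 81098/14905 ≈ 5.4410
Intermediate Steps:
K(n, T) = -3*n²
I = -152 (I = -3*6² - 44 = -3*36 - 44 = -108 - 44 = -152)
p = 123/271 (p = (10 - 133)/(-119 - 152) = -123/(-271) = -123*(-1/271) = 123/271 ≈ 0.45387)
1978*(p/(97 + 68)) = 1978*(123/(271*(97 + 68))) = 1978*((123/271)/165) = 1978*((123/271)*(1/165)) = 1978*(41/14905) = 81098/14905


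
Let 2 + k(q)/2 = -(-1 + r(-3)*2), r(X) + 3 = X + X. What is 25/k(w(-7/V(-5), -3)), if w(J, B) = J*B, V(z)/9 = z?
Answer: 25/34 ≈ 0.73529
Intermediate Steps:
r(X) = -3 + 2*X (r(X) = -3 + (X + X) = -3 + 2*X)
V(z) = 9*z
w(J, B) = B*J
k(q) = 34 (k(q) = -4 + 2*(-(-1 + (-3 + 2*(-3))*2)) = -4 + 2*(-(-1 + (-3 - 6)*2)) = -4 + 2*(-(-1 - 9*2)) = -4 + 2*(-(-1 - 18)) = -4 + 2*(-1*(-19)) = -4 + 2*19 = -4 + 38 = 34)
25/k(w(-7/V(-5), -3)) = 25/34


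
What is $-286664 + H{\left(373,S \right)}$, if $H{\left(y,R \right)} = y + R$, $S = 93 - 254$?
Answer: $-286452$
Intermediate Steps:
$S = -161$
$H{\left(y,R \right)} = R + y$
$-286664 + H{\left(373,S \right)} = -286664 + \left(-161 + 373\right) = -286664 + 212 = -286452$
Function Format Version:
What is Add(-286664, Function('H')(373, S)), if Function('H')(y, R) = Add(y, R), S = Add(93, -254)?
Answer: -286452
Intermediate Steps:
S = -161
Function('H')(y, R) = Add(R, y)
Add(-286664, Function('H')(373, S)) = Add(-286664, Add(-161, 373)) = Add(-286664, 212) = -286452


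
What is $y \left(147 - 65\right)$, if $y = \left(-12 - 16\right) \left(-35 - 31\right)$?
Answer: $151536$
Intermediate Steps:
$y = 1848$ ($y = \left(-28\right) \left(-66\right) = 1848$)
$y \left(147 - 65\right) = 1848 \left(147 - 65\right) = 1848 \cdot 82 = 151536$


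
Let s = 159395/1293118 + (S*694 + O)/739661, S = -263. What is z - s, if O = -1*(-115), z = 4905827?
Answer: 4692271332254829277/956468952998 ≈ 4.9058e+6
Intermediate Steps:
O = 115
s = -117975509931/956468952998 (s = 159395/1293118 + (-263*694 + 115)/739661 = 159395*(1/1293118) + (-182522 + 115)*(1/739661) = 159395/1293118 - 182407*1/739661 = 159395/1293118 - 182407/739661 = -117975509931/956468952998 ≈ -0.12334)
z - s = 4905827 - 1*(-117975509931/956468952998) = 4905827 + 117975509931/956468952998 = 4692271332254829277/956468952998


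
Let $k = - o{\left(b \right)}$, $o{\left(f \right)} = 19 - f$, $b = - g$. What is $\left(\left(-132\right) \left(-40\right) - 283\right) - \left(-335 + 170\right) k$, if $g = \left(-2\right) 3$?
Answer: $2852$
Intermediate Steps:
$g = -6$
$b = 6$ ($b = \left(-1\right) \left(-6\right) = 6$)
$k = -13$ ($k = - (19 - 6) = \left(-1\right) 13 = -13$)
$\left(\left(-132\right) \left(-40\right) - 283\right) - \left(-335 + 170\right) k = \left(\left(-132\right) \left(-40\right) - 283\right) - \left(-335 + 170\right) \left(-13\right) = \left(5280 - 283\right) - \left(-165\right) \left(-13\right) = 4997 - 2145 = 2852$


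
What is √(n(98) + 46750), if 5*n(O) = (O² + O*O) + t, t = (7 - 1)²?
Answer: √1264970/5 ≈ 224.94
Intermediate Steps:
t = 36 (t = 6² = 36)
n(O) = 36/5 + 2*O²/5 (n(O) = ((O² + O*O) + 36)/5 = ((O² + O²) + 36)/5 = (2*O² + 36)/5 = (36 + 2*O²)/5 = 36/5 + 2*O²/5)
√(n(98) + 46750) = √((36/5 + (⅖)*98²) + 46750) = √((36/5 + (⅖)*9604) + 46750) = √((36/5 + 19208/5) + 46750) = √(19244/5 + 46750) = √(252994/5) = √1264970/5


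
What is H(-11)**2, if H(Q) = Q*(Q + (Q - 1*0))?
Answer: 58564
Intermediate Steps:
H(Q) = 2*Q**2 (H(Q) = Q*(Q + (Q + 0)) = Q*(Q + Q) = Q*(2*Q) = 2*Q**2)
H(-11)**2 = (2*(-11)**2)**2 = (2*121)**2 = 242**2 = 58564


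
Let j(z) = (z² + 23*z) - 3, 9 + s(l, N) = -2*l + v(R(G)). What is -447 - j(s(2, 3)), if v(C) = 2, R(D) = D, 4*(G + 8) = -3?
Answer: -312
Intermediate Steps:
G = -35/4 (G = -8 + (¼)*(-3) = -8 - ¾ = -35/4 ≈ -8.7500)
s(l, N) = -7 - 2*l (s(l, N) = -9 + (-2*l + 2) = -9 + (2 - 2*l) = -7 - 2*l)
j(z) = -3 + z² + 23*z
-447 - j(s(2, 3)) = -447 - (-3 + (-7 - 2*2)² + 23*(-7 - 2*2)) = -447 - (-3 + (-7 - 4)² + 23*(-7 - 4)) = -447 - (-3 + (-11)² + 23*(-11)) = -447 - (-3 + 121 - 253) = -447 - 1*(-135) = -447 + 135 = -312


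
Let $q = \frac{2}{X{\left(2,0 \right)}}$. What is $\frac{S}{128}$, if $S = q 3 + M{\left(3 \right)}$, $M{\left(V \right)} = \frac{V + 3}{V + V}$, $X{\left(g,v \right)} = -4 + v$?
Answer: $- \frac{1}{256} \approx -0.0039063$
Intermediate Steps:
$q = - \frac{1}{2}$ ($q = \frac{2}{-4 + 0} = \frac{2}{-4} = 2 \left(- \frac{1}{4}\right) = - \frac{1}{2} \approx -0.5$)
$M{\left(V \right)} = \frac{3 + V}{2 V}$
$S = - \frac{1}{2}$ ($S = \left(- \frac{1}{2}\right) 3 + \frac{3 + 3}{2 \cdot 3} = - \frac{3}{2} + \frac{1}{2} \cdot \frac{1}{3} \cdot 6 = - \frac{3}{2} + 1 = - \frac{1}{2} \approx -0.5$)
$\frac{S}{128} = \frac{1}{128} \left(- \frac{1}{2}\right) = - \frac{1}{256}$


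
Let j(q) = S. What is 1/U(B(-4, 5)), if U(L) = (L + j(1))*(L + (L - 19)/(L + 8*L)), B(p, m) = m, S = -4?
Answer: 45/211 ≈ 0.21327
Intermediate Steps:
j(q) = -4
U(L) = (-4 + L)*(L + (-19 + L)/(9*L)) (U(L) = (L - 4)*(L + (L - 19)/(L + 8*L)) = (-4 + L)*(L + (-19 + L)/((9*L))) = (-4 + L)*(L + (-19 + L)*(1/(9*L))) = (-4 + L)*(L + (-19 + L)/(9*L)))
1/U(B(-4, 5)) = 1/((⅑)*(76 + 5*(-23 - 35*5 + 9*5²))/5) = 1/((⅑)*(⅕)*(76 + 5*(-23 - 175 + 9*25))) = 1/((⅑)*(⅕)*(76 + 5*(-23 - 175 + 225))) = 1/((⅑)*(⅕)*(76 + 5*27)) = 1/((⅑)*(⅕)*(76 + 135)) = 1/((⅑)*(⅕)*211) = 1/(211/45) = 45/211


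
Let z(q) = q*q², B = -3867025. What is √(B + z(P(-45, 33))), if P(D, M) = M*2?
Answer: I*√3579529 ≈ 1892.0*I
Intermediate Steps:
P(D, M) = 2*M
z(q) = q³
√(B + z(P(-45, 33))) = √(-3867025 + (2*33)³) = √(-3867025 + 66³) = √(-3867025 + 287496) = √(-3579529) = I*√3579529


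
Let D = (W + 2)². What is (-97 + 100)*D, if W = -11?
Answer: 243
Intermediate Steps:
D = 81 (D = (-11 + 2)² = (-9)² = 81)
(-97 + 100)*D = (-97 + 100)*81 = 3*81 = 243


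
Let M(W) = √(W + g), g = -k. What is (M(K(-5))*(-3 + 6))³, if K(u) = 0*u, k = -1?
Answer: 27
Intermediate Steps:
g = 1 (g = -1*(-1) = 1)
K(u) = 0
M(W) = √(1 + W) (M(W) = √(W + 1) = √(1 + W))
(M(K(-5))*(-3 + 6))³ = (√(1 + 0)*(-3 + 6))³ = (√1*3)³ = (1*3)³ = 3³ = 27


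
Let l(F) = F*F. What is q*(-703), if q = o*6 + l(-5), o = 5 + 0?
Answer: -38665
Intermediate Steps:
l(F) = F²
o = 5
q = 55 (q = 5*6 + (-5)² = 30 + 25 = 55)
q*(-703) = 55*(-703) = -38665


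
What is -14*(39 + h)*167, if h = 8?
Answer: -109886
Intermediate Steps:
-14*(39 + h)*167 = -14*(39 + 8)*167 = -14*47*167 = -658*167 = -109886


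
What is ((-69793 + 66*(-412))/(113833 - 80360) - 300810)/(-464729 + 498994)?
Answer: -118460119/13493557 ≈ -8.7790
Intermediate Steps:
((-69793 + 66*(-412))/(113833 - 80360) - 300810)/(-464729 + 498994) = ((-69793 - 27192)/33473 - 300810)/34265 = (-96985*1/33473 - 300810)*(1/34265) = (-5705/1969 - 300810)*(1/34265) = -592300595/1969*1/34265 = -118460119/13493557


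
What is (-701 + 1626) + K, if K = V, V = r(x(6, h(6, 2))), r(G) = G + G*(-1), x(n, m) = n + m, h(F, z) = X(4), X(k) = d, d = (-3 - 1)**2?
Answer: 925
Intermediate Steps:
d = 16 (d = (-4)**2 = 16)
X(k) = 16
h(F, z) = 16
x(n, m) = m + n
r(G) = 0 (r(G) = G - G = 0)
V = 0
K = 0
(-701 + 1626) + K = (-701 + 1626) + 0 = 925 + 0 = 925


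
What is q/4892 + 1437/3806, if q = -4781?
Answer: -5583341/9309476 ≈ -0.59975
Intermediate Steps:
q/4892 + 1437/3806 = -4781/4892 + 1437/3806 = -5583341/9309476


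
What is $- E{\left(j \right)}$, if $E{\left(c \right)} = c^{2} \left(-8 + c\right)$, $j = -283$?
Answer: $23305899$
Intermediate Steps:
$- E{\left(j \right)} = - \left(-283\right)^{2} \left(-8 - 283\right) = - 80089 \left(-291\right) = \left(-1\right) \left(-23305899\right) = 23305899$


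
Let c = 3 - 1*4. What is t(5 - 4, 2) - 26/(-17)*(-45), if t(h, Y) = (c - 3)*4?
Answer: -1442/17 ≈ -84.823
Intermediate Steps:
c = -1 (c = 3 - 4 = -1)
t(h, Y) = -16 (t(h, Y) = (-1 - 3)*4 = -4*4 = -16)
t(5 - 4, 2) - 26/(-17)*(-45) = -16 - 26/(-17)*(-45) = -16 - 26*(-1/17)*(-45) = -16 + (26/17)*(-45) = -16 - 1170/17 = -1442/17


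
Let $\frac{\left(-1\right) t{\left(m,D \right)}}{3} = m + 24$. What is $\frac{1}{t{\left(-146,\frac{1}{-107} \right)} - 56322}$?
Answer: $- \frac{1}{55956} \approx -1.7871 \cdot 10^{-5}$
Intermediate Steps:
$t{\left(m,D \right)} = -72 - 3 m$ ($t{\left(m,D \right)} = - 3 \left(m + 24\right) = - 3 \left(24 + m\right) = -72 - 3 m$)
$\frac{1}{t{\left(-146,\frac{1}{-107} \right)} - 56322} = \frac{1}{\left(-72 - -438\right) - 56322} = \frac{1}{\left(-72 + 438\right) - 56322} = \frac{1}{366 - 56322} = \frac{1}{-55956} = - \frac{1}{55956}$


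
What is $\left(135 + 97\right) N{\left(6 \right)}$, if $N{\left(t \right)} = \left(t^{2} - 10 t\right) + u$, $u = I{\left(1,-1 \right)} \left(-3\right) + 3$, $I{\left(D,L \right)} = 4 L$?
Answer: $-2088$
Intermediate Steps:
$u = 15$ ($u = 4 \left(-1\right) \left(-3\right) + 3 = \left(-4\right) \left(-3\right) + 3 = 12 + 3 = 15$)
$N{\left(t \right)} = 15 + t^{2} - 10 t$ ($N{\left(t \right)} = \left(t^{2} - 10 t\right) + 15 = 15 + t^{2} - 10 t$)
$\left(135 + 97\right) N{\left(6 \right)} = \left(135 + 97\right) \left(15 + 6^{2} - 60\right) = 232 \left(15 + 36 - 60\right) = 232 \left(-9\right) = -2088$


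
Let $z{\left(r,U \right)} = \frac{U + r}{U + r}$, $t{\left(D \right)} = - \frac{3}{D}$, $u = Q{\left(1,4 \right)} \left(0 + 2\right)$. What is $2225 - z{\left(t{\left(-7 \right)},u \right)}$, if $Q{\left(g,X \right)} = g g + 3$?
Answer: $2224$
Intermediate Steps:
$Q{\left(g,X \right)} = 3 + g^{2}$ ($Q{\left(g,X \right)} = g^{2} + 3 = 3 + g^{2}$)
$u = 8$ ($u = \left(3 + 1^{2}\right) \left(0 + 2\right) = \left(3 + 1\right) 2 = 4 \cdot 2 = 8$)
$z{\left(r,U \right)} = 1$
$2225 - z{\left(t{\left(-7 \right)},u \right)} = 2225 - 1 = 2224$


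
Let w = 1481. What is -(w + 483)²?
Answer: -3857296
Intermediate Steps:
-(w + 483)² = -(1481 + 483)² = -1*1964² = -1*3857296 = -3857296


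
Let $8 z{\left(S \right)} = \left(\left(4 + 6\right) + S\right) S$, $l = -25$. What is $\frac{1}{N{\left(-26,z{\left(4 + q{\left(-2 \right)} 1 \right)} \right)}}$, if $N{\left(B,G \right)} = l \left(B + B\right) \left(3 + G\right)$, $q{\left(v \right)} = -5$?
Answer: $\frac{2}{4875} \approx 0.00041026$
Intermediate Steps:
$z{\left(S \right)} = \frac{S \left(10 + S\right)}{8}$ ($z{\left(S \right)} = \frac{\left(\left(4 + 6\right) + S\right) S}{8} = \frac{\left(10 + S\right) S}{8} = \frac{S \left(10 + S\right)}{8}$)
$N{\left(B,G \right)} = - 50 B \left(3 + G\right)$ ($N{\left(B,G \right)} = - 25 \left(B + B\right) \left(3 + G\right) = - 25 \cdot 2 B \left(3 + G\right) = - 50 B \left(3 + G\right)$)
$\frac{1}{N{\left(-26,z{\left(4 + q{\left(-2 \right)} 1 \right)} \right)}} = \frac{1}{\left(-50\right) \left(-26\right) \left(3 + \frac{\left(4 - 5\right) \left(10 + \left(4 - 5\right)\right)}{8}\right)} = \frac{1}{\left(-50\right) \left(-26\right) \left(3 + \frac{1}{8} \left(-1\right) \left(10 - 1\right)\right)} = \frac{1}{\left(-50\right) \left(-26\right) \left(3 + \frac{1}{8} \left(-1\right) 9\right)} = \frac{1}{\left(-50\right) \left(-26\right) \left(3 - \frac{9}{8}\right)} = \frac{1}{\left(-50\right) \left(-26\right) \frac{15}{8}} = \frac{1}{\frac{4875}{2}} = \frac{2}{4875}$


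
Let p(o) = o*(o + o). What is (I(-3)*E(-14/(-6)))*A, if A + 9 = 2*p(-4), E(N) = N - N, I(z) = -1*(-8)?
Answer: 0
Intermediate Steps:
I(z) = 8
E(N) = 0
p(o) = 2*o**2 (p(o) = o*(2*o) = 2*o**2)
A = 55 (A = -9 + 2*(2*(-4)**2) = -9 + 2*(2*16) = -9 + 2*32 = -9 + 64 = 55)
(I(-3)*E(-14/(-6)))*A = (8*0)*55 = 0*55 = 0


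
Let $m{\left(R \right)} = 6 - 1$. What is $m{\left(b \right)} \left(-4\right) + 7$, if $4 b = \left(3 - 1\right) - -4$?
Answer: $-13$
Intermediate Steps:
$b = \frac{3}{2}$ ($b = \frac{\left(3 - 1\right) - -4}{4} = \frac{2 + 4}{4} = \frac{1}{4} \cdot 6 = \frac{3}{2} \approx 1.5$)
$m{\left(R \right)} = 5$
$m{\left(b \right)} \left(-4\right) + 7 = 5 \left(-4\right) + 7 = -20 + 7 = -13$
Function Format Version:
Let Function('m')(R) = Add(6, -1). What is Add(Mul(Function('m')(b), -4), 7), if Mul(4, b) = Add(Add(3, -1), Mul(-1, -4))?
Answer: -13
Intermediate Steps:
b = Rational(3, 2) (b = Mul(Rational(1, 4), Add(Add(3, -1), Mul(-1, -4))) = Mul(Rational(1, 4), Add(2, 4)) = Mul(Rational(1, 4), 6) = Rational(3, 2) ≈ 1.5000)
Function('m')(R) = 5
Add(Mul(Function('m')(b), -4), 7) = Add(Mul(5, -4), 7) = Add(-20, 7) = -13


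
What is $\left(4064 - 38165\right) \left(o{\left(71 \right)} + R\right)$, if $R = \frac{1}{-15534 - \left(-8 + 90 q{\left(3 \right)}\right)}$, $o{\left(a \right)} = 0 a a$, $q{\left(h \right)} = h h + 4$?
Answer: $\frac{34101}{16696} \approx 2.0425$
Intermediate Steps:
$q{\left(h \right)} = 4 + h^{2}$ ($q{\left(h \right)} = h^{2} + 4 = 4 + h^{2}$)
$o{\left(a \right)} = 0$ ($o{\left(a \right)} = 0 a = 0$)
$R = - \frac{1}{16696}$ ($R = \frac{1}{-15534 + \left(8 - 90 \left(4 + 3^{2}\right)\right)} = \frac{1}{-15534 + \left(8 - 90 \left(4 + 9\right)\right)} = \frac{1}{-15534 + \left(8 - 1170\right)} = \frac{1}{-15534 - 1162} = \frac{1}{-16696} = - \frac{1}{16696} \approx -5.9895 \cdot 10^{-5}$)
$\left(4064 - 38165\right) \left(o{\left(71 \right)} + R\right) = \left(4064 - 38165\right) \left(0 - \frac{1}{16696}\right) = \left(-34101\right) \left(- \frac{1}{16696}\right) = \frac{34101}{16696}$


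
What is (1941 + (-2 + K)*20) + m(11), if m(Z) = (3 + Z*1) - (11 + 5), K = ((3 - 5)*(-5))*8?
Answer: 3499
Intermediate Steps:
K = 80 (K = -2*(-5)*8 = 10*8 = 80)
m(Z) = -13 + Z (m(Z) = (3 + Z) - 1*16 = (3 + Z) - 16 = -13 + Z)
(1941 + (-2 + K)*20) + m(11) = (1941 + (-2 + 80)*20) + (-13 + 11) = (1941 + 78*20) - 2 = (1941 + 1560) - 2 = 3501 - 2 = 3499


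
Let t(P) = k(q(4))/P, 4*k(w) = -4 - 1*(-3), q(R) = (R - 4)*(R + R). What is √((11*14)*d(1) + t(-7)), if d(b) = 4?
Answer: √120743/14 ≈ 24.820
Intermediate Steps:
q(R) = 2*R*(-4 + R) (q(R) = (-4 + R)*(2*R) = 2*R*(-4 + R))
k(w) = -¼ (k(w) = (-4 - 1*(-3))/4 = (-4 + 3)/4 = (¼)*(-1) = -¼)
t(P) = -1/(4*P)
√((11*14)*d(1) + t(-7)) = √((11*14)*4 - ¼/(-7)) = √(154*4 - ¼*(-⅐)) = √(616 + 1/28) = √(17249/28) = √120743/14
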